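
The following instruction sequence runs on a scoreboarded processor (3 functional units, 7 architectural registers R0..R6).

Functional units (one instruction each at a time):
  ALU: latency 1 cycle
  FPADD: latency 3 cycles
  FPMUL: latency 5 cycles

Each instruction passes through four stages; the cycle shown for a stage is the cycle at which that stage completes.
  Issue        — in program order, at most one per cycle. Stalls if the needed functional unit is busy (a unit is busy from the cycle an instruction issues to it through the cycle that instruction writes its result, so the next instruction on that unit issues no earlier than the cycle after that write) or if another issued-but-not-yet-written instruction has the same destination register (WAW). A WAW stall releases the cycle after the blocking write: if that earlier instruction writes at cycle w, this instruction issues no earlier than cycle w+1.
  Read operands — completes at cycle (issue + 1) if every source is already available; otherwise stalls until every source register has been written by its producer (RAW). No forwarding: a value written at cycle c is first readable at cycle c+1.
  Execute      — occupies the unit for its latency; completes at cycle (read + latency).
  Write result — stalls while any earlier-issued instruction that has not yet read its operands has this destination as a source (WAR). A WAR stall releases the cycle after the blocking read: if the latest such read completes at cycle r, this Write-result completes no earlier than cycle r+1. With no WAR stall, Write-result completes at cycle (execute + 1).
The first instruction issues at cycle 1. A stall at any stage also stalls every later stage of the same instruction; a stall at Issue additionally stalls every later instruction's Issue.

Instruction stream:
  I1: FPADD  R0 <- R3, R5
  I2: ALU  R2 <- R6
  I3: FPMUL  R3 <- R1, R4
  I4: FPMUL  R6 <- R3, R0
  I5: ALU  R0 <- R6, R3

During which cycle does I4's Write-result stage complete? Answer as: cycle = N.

cycle = 18

I1 -> (1, 2, 5, 6)
I2 -> (2, 3, 4, 5)
I3 -> (3, 4, 9, 10)
I4 -> (11, 12, 17, 18)  // struct: FPMUL busy until I3 writes@10
I5 -> (12, 19, 20, 21)  // RAW R6: wait I4 write@18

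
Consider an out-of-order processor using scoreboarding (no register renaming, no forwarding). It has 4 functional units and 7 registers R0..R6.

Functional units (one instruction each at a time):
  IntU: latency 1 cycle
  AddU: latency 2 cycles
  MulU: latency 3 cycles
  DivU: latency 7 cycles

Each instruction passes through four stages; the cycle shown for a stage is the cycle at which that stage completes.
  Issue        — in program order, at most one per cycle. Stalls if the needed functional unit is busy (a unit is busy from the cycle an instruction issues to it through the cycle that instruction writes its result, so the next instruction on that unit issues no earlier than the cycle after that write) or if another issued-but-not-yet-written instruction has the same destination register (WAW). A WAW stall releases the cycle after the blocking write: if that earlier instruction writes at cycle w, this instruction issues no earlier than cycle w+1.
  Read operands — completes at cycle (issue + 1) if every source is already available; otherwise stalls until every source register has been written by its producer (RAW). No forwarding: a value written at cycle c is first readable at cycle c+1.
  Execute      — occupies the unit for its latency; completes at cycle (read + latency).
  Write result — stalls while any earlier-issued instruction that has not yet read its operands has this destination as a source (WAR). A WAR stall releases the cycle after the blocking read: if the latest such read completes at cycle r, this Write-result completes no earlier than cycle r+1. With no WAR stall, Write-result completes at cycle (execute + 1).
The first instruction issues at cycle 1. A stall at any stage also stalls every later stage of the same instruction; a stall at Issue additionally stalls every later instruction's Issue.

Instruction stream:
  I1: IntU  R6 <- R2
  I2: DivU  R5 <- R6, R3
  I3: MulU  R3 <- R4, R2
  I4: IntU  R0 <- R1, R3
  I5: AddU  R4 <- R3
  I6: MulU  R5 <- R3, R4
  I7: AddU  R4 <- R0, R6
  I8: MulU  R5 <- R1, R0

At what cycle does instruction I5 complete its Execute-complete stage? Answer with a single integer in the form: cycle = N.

[I1] 1/2/3/4
[I2] 2/5/12/13  (RAW R6: wait I1 write@4)
[I3] 3/4/7/8
[I4] 5/9/10/11  (struct: IntU busy until I1 writes@4; RAW R3: wait I3 write@8)
[I5] 6/9/11/12  (RAW R3: wait I3 write@8)
[I6] 14/15/18/19  (WAW R5: wait I2 write@13)
[I7] 15/16/18/19
[I8] 20/21/24/25  (struct: MulU busy until I6 writes@19)

cycle = 11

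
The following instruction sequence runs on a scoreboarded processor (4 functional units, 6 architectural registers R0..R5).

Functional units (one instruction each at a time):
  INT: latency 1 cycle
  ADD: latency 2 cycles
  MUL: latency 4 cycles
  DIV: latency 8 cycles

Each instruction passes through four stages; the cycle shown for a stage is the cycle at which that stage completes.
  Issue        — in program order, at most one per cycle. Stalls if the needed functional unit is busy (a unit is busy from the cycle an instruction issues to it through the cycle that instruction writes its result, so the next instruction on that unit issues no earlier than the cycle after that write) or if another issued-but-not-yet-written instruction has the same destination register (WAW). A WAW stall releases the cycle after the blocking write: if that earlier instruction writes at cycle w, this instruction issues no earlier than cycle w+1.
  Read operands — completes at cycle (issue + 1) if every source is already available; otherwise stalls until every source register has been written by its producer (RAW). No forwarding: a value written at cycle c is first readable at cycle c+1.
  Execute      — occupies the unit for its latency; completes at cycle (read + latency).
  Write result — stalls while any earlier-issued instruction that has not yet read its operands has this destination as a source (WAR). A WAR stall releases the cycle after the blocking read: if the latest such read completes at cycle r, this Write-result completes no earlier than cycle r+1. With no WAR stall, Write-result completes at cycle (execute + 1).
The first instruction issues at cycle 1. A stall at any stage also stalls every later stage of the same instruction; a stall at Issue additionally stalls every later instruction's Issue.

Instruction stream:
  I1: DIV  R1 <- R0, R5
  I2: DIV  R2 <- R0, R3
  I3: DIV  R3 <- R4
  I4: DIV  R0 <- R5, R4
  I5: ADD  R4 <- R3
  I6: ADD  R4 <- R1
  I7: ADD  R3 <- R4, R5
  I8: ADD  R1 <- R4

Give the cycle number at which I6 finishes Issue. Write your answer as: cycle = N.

I1  is:1  ro:2  ex:10  wr:11
I2  is:12  ro:13  ex:21  wr:22  — struct: DIV busy until I1 writes@11
I3  is:23  ro:24  ex:32  wr:33  — struct: DIV busy until I2 writes@22
I4  is:34  ro:35  ex:43  wr:44  — struct: DIV busy until I3 writes@33
I5  is:35  ro:36  ex:38  wr:39
I6  is:40  ro:41  ex:43  wr:44  — struct: ADD busy until I5 writes@39
I7  is:45  ro:46  ex:48  wr:49  — struct: ADD busy until I6 writes@44
I8  is:50  ro:51  ex:53  wr:54  — struct: ADD busy until I7 writes@49

cycle = 40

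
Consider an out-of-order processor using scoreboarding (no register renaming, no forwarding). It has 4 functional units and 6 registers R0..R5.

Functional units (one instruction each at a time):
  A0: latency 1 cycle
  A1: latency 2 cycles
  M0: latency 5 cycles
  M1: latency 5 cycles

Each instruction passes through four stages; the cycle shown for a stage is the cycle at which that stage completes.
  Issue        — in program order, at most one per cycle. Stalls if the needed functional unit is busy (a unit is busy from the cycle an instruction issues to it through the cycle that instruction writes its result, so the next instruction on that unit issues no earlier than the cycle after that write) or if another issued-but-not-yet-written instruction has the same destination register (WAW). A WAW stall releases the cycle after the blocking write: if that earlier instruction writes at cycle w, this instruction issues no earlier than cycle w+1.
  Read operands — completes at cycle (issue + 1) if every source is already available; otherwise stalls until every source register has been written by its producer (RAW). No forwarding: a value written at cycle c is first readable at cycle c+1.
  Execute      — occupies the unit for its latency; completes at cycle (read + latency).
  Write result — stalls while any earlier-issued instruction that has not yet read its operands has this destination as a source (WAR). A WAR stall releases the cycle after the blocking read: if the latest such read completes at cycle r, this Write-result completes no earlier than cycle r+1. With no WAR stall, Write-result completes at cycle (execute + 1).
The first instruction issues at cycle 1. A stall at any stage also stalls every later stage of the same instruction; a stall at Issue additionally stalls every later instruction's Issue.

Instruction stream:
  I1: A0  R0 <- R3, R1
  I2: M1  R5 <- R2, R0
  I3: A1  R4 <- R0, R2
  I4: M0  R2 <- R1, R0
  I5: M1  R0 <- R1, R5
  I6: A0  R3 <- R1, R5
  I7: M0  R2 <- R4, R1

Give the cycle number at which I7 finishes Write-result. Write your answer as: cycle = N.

c1: I1 dispatched to A0
c2: I1 operands ready | I2 dispatched to M1
c3: I1 complete | I3 dispatched to A1
c4: R0←I1 | I4 dispatched to M0
c5: I2 operands ready | I3 operands ready | I4 operands ready
c7: I3 complete
c8: R4←I3
c10: I2 complete | I4 complete
c11: R5←I2 | R2←I4
c12: I5 dispatched to M1
c13: I5 operands ready | I6 dispatched to A0
c14: I6 operands ready | I7 dispatched to M0
c15: I6 complete | I7 operands ready
c16: R3←I6
c18: I5 complete
c19: R0←I5
c20: I7 complete
c21: R2←I7

cycle = 21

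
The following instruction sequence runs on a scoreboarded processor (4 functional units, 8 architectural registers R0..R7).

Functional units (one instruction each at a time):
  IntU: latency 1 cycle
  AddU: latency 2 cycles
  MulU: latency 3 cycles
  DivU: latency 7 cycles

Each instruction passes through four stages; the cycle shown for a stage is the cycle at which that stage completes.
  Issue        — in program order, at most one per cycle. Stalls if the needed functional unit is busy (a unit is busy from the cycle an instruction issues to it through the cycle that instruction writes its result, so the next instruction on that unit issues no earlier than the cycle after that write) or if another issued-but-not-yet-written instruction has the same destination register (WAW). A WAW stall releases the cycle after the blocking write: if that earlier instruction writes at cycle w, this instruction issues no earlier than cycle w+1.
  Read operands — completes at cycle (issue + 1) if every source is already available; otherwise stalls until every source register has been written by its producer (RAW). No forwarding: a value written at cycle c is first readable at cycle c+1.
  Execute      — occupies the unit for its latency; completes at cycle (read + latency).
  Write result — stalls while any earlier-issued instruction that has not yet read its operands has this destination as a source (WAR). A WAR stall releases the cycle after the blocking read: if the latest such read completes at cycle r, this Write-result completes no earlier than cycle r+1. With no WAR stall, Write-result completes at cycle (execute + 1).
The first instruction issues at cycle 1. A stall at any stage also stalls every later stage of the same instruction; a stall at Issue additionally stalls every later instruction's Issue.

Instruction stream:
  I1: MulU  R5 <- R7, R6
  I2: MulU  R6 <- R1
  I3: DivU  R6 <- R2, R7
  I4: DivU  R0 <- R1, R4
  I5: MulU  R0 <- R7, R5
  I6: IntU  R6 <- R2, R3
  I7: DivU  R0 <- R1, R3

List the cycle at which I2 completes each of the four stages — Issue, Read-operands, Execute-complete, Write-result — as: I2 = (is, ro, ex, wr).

1) issue 1, read 2, done 5, write 6
2) issue 7, read 8, done 11, write 12  <struct: MulU busy until I1 writes@6>
3) issue 13, read 14, done 21, write 22  <WAW R6: wait I2 write@12>
4) issue 23, read 24, done 31, write 32  <struct: DivU busy until I3 writes@22>
5) issue 33, read 34, done 37, write 38  <WAW R0: wait I4 write@32>
6) issue 34, read 35, done 36, write 37
7) issue 39, read 40, done 47, write 48  <WAW R0: wait I5 write@38>

I2 = (7, 8, 11, 12)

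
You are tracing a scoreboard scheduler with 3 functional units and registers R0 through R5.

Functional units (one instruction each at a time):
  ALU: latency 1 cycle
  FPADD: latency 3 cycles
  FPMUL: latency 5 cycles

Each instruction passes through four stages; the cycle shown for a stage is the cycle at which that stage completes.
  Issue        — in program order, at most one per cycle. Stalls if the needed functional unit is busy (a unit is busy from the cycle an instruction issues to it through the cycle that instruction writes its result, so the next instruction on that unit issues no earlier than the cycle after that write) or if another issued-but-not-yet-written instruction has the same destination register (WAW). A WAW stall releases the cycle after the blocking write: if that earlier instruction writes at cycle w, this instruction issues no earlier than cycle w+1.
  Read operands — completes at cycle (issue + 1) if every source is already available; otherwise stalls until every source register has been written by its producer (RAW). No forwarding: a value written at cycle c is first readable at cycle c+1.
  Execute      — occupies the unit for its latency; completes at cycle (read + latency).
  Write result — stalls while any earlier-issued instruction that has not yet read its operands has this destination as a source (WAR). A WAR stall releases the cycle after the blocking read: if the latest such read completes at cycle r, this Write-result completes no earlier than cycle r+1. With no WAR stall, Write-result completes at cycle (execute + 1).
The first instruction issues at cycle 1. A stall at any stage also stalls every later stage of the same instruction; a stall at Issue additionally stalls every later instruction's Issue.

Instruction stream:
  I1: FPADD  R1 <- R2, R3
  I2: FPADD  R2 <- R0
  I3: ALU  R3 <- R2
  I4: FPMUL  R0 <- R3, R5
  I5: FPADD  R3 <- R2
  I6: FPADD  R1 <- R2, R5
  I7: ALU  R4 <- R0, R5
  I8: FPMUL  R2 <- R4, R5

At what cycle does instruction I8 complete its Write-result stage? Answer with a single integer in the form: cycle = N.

cycle = 33

I1 -> (1, 2, 5, 6)
I2 -> (7, 8, 11, 12)  // struct: FPADD busy until I1 writes@6
I3 -> (8, 13, 14, 15)  // RAW R2: wait I2 write@12
I4 -> (9, 16, 21, 22)  // RAW R3: wait I3 write@15
I5 -> (16, 17, 20, 21)  // WAW R3: wait I3 write@15
I6 -> (22, 23, 26, 27)  // struct: FPADD busy until I5 writes@21
I7 -> (23, 24, 25, 26)
I8 -> (24, 27, 32, 33)  // RAW R4: wait I7 write@26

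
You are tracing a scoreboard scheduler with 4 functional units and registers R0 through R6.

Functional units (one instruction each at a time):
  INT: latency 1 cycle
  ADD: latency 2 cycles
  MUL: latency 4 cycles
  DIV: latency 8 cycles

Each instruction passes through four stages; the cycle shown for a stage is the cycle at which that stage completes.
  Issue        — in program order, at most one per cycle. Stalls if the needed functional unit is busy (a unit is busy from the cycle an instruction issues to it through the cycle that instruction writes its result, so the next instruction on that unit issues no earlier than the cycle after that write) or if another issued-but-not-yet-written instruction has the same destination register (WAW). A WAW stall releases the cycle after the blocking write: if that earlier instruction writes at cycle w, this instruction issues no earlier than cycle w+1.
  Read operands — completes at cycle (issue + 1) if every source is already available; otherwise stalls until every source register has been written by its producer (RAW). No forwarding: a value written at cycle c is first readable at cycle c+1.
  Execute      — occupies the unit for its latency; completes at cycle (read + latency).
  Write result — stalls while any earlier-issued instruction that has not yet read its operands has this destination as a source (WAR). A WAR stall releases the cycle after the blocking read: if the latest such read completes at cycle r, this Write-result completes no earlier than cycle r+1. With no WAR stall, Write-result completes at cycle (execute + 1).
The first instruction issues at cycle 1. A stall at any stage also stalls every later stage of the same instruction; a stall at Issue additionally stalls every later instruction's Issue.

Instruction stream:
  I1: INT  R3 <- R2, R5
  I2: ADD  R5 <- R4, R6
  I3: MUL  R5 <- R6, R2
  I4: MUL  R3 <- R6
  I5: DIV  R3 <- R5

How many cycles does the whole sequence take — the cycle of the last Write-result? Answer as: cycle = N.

c1: issue I1 (INT)
c2: I1 read-ops, issue I2 (ADD)
c3: I1 finished on INT, I2 read-ops
c4: I1→R3
c5: I2 finished on ADD
c6: I2→R5
c7: issue I3 (MUL)
c8: I3 read-ops
c12: I3 finished on MUL
c13: I3→R5
c14: issue I4 (MUL)
c15: I4 read-ops
c19: I4 finished on MUL
c20: I4→R3
c21: issue I5 (DIV)
c22: I5 read-ops
c30: I5 finished on DIV
c31: I5→R3

cycle = 31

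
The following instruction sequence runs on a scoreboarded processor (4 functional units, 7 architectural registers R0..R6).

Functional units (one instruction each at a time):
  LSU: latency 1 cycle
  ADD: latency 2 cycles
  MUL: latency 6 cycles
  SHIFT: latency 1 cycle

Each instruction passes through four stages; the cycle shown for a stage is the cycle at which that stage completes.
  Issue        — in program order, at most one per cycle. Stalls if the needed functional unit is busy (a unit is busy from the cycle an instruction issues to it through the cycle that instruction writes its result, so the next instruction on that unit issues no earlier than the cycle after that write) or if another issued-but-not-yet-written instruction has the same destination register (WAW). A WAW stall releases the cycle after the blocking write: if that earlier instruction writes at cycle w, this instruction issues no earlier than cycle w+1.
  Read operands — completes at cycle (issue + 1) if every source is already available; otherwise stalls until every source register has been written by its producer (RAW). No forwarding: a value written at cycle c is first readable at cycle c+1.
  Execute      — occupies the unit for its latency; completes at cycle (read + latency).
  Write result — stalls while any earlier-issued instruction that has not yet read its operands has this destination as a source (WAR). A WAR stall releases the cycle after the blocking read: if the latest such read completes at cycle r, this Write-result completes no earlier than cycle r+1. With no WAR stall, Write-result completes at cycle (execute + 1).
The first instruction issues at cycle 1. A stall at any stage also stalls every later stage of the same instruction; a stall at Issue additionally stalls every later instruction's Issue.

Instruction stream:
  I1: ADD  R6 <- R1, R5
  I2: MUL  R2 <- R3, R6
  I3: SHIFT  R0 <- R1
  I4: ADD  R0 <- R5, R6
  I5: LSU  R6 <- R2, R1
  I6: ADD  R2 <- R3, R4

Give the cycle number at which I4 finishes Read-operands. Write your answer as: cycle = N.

1) issue 1, read 2, done 4, write 5
2) issue 2, read 6, done 12, write 13  <RAW R6: wait I1 write@5>
3) issue 3, read 4, done 5, write 6
4) issue 7, read 8, done 10, write 11  <WAW R0: wait I3 write@6>
5) issue 8, read 14, done 15, write 16  <RAW R2: wait I2 write@13>
6) issue 14, read 15, done 17, write 18  <WAW R2: wait I2 write@13>

cycle = 8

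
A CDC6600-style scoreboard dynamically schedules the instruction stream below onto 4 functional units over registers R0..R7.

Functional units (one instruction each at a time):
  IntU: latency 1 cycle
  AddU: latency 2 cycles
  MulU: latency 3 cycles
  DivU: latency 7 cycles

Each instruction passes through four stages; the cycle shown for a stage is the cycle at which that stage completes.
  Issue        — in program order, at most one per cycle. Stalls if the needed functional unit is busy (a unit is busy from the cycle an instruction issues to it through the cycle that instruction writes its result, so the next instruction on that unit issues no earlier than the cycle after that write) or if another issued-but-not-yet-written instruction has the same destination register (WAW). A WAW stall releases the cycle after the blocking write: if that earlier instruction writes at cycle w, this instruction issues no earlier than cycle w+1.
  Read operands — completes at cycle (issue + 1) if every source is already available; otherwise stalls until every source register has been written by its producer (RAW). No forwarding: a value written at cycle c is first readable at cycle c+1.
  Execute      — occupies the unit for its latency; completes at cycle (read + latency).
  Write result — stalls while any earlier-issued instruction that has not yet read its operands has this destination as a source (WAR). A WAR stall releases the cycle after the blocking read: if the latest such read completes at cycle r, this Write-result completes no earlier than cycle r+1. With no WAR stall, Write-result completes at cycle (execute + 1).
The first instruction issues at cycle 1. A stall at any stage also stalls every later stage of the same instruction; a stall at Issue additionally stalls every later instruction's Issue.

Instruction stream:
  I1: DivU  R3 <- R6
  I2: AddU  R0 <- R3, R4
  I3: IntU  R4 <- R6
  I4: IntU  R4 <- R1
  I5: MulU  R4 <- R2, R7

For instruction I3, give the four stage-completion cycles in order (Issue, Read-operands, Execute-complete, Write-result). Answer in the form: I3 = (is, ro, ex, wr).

I3 = (3, 4, 5, 12)

c1: I1 issues→DivU
c2: I1 reads · I2 issues→AddU
c3: I3 issues→IntU
c4: I3 reads
c5: I3 exec-done
c9: I1 exec-done
c10: I1 writes R3
c11: I2 reads
c12: I3 writes R4
c13: I2 exec-done · I4 issues→IntU
c14: I2 writes R0 · I4 reads
c15: I4 exec-done
c16: I4 writes R4
c17: I5 issues→MulU
c18: I5 reads
c21: I5 exec-done
c22: I5 writes R4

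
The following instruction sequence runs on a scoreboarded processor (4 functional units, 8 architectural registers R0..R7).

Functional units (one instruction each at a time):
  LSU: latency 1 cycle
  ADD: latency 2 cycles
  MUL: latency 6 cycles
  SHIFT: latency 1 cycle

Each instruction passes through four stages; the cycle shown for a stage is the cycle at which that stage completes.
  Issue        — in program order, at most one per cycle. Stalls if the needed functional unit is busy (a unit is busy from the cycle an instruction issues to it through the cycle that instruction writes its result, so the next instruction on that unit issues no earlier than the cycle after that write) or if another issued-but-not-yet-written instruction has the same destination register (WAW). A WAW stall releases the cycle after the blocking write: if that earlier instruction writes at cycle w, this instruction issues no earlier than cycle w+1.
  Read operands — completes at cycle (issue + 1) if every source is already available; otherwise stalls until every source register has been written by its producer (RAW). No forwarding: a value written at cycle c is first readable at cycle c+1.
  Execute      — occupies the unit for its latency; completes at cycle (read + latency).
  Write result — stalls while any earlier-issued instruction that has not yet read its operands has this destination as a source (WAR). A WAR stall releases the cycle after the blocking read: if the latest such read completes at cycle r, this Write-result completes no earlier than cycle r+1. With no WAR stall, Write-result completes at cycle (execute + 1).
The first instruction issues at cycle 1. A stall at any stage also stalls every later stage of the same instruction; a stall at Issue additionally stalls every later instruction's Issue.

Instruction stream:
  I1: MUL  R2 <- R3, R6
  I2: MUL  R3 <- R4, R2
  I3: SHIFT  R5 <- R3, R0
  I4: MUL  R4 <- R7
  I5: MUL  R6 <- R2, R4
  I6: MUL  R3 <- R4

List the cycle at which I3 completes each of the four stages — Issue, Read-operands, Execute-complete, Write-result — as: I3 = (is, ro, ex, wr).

[I1] 1/2/8/9
[I2] 10/11/17/18  (struct: MUL busy until I1 writes@9)
[I3] 11/19/20/21  (RAW R3: wait I2 write@18)
[I4] 19/20/26/27  (struct: MUL busy until I2 writes@18)
[I5] 28/29/35/36  (struct: MUL busy until I4 writes@27)
[I6] 37/38/44/45  (struct: MUL busy until I5 writes@36)

I3 = (11, 19, 20, 21)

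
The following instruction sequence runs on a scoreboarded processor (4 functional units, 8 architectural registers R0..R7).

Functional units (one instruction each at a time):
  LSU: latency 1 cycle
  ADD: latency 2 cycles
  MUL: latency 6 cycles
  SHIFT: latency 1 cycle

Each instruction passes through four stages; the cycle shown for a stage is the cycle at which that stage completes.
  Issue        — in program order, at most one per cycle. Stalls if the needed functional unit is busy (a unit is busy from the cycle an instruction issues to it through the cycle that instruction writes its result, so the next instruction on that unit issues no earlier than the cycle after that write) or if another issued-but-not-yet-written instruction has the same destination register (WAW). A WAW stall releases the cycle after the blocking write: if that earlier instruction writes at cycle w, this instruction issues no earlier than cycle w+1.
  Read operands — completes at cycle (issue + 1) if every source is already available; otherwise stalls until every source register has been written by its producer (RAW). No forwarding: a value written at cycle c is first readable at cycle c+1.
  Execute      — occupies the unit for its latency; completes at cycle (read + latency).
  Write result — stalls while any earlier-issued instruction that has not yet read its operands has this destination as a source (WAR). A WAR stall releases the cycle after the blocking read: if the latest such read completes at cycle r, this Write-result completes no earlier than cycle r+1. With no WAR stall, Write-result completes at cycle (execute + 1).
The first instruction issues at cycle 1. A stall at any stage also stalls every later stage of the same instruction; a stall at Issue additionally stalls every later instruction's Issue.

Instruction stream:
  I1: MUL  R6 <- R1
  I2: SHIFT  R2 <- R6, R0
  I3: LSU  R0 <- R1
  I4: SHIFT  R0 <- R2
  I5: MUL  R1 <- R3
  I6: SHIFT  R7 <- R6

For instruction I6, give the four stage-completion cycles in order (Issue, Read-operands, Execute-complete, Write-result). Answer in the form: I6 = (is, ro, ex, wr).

I6 = (17, 18, 19, 20)

[1] I1 issues→MUL
[2] I1 reads · I2 issues→SHIFT
[3] I3 issues→LSU
[4] I3 reads
[5] I3 exec-done
[8] I1 exec-done
[9] I1 writes R6
[10] I2 reads
[11] I2 exec-done · I3 writes R0
[12] I2 writes R2
[13] I4 issues→SHIFT
[14] I4 reads · I5 issues→MUL
[15] I4 exec-done · I5 reads
[16] I4 writes R0
[17] I6 issues→SHIFT
[18] I6 reads
[19] I6 exec-done
[20] I6 writes R7
[21] I5 exec-done
[22] I5 writes R1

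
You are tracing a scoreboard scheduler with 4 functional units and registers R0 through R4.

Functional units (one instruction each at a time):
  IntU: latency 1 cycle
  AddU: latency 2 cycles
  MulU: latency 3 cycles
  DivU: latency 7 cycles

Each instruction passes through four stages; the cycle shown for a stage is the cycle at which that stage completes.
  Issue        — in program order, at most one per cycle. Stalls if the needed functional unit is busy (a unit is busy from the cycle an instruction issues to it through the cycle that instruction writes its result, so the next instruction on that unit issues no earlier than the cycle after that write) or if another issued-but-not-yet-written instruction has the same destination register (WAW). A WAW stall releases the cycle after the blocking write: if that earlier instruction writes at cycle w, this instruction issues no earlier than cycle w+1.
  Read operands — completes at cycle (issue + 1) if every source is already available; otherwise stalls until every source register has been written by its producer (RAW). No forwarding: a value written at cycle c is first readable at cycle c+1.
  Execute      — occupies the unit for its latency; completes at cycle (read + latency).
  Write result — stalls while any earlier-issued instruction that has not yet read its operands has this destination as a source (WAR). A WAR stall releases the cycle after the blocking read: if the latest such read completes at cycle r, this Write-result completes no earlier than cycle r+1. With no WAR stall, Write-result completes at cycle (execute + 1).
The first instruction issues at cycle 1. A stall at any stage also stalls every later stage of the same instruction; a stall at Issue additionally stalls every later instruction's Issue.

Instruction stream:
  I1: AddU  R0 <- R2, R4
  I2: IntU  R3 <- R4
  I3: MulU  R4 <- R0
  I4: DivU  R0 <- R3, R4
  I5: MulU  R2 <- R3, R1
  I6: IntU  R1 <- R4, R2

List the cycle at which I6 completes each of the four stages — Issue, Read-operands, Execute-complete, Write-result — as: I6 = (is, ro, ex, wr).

t=1  I1 dispatched to AddU
t=2  I1 operands ready · I2 dispatched to IntU
t=3  I2 operands ready · I3 dispatched to MulU
t=4  I1 complete · I2 complete
t=5  R0←I1 · R3←I2
t=6  I3 operands ready · I4 dispatched to DivU
t=9  I3 complete
t=10  R4←I3
t=11  I4 operands ready · I5 dispatched to MulU
t=12  I5 operands ready · I6 dispatched to IntU
t=15  I5 complete
t=16  R2←I5
t=17  I6 operands ready
t=18  I4 complete · I6 complete
t=19  R0←I4 · R1←I6

I6 = (12, 17, 18, 19)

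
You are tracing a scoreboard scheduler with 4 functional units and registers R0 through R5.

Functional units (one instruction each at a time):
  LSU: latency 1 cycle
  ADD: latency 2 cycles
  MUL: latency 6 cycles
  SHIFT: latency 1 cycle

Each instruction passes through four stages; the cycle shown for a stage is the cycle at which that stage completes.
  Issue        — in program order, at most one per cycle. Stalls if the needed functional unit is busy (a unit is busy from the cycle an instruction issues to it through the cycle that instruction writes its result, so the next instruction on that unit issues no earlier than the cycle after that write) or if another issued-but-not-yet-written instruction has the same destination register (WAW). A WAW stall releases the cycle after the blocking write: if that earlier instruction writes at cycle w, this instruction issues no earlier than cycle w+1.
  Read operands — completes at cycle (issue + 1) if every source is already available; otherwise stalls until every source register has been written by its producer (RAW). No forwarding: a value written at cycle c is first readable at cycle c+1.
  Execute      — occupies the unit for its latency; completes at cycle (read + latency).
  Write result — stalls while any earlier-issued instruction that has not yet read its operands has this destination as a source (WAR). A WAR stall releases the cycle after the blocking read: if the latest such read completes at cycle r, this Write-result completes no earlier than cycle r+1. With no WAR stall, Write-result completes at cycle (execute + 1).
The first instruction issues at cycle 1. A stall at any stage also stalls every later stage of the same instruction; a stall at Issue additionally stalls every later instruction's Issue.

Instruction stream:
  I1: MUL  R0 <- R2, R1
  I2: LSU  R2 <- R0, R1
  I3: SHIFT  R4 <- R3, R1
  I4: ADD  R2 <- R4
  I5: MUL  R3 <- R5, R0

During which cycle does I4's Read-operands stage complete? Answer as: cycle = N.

I1  is:1  ro:2  ex:8  wr:9
I2  is:2  ro:10  ex:11  wr:12  — RAW R0: wait I1 write@9
I3  is:3  ro:4  ex:5  wr:6
I4  is:13  ro:14  ex:16  wr:17  — WAW R2: wait I2 write@12
I5  is:14  ro:15  ex:21  wr:22

cycle = 14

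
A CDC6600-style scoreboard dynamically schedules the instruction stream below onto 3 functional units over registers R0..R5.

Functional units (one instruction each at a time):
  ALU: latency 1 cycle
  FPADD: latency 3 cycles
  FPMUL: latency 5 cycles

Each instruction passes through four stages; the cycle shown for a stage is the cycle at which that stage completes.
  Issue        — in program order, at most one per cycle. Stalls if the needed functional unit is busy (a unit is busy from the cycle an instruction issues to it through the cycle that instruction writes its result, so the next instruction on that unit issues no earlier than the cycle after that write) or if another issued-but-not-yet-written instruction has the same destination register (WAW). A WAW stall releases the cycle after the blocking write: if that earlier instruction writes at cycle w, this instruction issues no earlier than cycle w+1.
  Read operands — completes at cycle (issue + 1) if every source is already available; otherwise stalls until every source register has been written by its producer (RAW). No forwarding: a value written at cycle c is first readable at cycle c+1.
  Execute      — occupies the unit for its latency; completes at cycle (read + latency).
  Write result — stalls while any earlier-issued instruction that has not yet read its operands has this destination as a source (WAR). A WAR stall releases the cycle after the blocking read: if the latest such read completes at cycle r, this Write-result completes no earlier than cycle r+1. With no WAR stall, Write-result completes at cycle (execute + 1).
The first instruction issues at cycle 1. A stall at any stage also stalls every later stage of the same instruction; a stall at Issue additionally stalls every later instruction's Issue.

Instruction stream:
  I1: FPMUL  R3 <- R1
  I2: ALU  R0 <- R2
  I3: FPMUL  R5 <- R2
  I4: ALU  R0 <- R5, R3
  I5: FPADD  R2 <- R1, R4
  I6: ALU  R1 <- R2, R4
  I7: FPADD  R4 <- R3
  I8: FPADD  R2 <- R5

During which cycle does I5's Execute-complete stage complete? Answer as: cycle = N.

[I1] 1/2/7/8
[I2] 2/3/4/5
[I3] 9/10/15/16  (struct: FPMUL busy until I1 writes@8)
[I4] 10/17/18/19  (RAW R5: wait I3 write@16)
[I5] 11/12/15/16
[I6] 20/21/22/23  (struct: ALU busy until I4 writes@19)
[I7] 21/22/25/26
[I8] 27/28/31/32  (struct: FPADD busy until I7 writes@26)

cycle = 15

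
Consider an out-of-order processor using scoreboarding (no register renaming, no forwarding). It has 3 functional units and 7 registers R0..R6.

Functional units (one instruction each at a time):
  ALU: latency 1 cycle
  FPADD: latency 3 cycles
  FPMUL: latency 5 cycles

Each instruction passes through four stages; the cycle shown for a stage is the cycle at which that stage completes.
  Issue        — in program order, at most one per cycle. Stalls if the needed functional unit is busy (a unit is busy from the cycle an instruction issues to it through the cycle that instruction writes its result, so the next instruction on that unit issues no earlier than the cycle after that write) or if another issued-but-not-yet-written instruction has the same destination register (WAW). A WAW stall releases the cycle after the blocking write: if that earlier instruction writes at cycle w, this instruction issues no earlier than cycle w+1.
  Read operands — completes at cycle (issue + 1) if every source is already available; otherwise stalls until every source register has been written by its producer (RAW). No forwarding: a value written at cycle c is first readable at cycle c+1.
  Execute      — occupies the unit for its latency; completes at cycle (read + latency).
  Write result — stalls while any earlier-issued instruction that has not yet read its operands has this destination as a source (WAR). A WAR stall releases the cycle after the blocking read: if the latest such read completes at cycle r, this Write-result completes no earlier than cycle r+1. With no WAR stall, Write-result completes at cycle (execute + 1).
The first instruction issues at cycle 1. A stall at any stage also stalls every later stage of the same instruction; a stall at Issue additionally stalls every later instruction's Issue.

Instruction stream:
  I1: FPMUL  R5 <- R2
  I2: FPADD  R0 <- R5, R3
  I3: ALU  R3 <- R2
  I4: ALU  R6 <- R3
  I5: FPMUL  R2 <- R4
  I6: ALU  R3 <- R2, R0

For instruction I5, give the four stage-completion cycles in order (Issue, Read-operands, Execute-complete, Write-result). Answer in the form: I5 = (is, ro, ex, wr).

I5 = (12, 13, 18, 19)

t=1  I1 dispatched to FPMUL
t=2  I1 operands ready, I2 dispatched to FPADD
t=3  I3 dispatched to ALU
t=4  I3 operands ready
t=5  I3 complete
t=7  I1 complete
t=8  R5←I1
t=9  I2 operands ready
t=10  R3←I3
t=11  I4 dispatched to ALU
t=12  I2 complete, I4 operands ready, I5 dispatched to FPMUL
t=13  R0←I2, I4 complete, I5 operands ready
t=14  R6←I4
t=15  I6 dispatched to ALU
t=18  I5 complete
t=19  R2←I5
t=20  I6 operands ready
t=21  I6 complete
t=22  R3←I6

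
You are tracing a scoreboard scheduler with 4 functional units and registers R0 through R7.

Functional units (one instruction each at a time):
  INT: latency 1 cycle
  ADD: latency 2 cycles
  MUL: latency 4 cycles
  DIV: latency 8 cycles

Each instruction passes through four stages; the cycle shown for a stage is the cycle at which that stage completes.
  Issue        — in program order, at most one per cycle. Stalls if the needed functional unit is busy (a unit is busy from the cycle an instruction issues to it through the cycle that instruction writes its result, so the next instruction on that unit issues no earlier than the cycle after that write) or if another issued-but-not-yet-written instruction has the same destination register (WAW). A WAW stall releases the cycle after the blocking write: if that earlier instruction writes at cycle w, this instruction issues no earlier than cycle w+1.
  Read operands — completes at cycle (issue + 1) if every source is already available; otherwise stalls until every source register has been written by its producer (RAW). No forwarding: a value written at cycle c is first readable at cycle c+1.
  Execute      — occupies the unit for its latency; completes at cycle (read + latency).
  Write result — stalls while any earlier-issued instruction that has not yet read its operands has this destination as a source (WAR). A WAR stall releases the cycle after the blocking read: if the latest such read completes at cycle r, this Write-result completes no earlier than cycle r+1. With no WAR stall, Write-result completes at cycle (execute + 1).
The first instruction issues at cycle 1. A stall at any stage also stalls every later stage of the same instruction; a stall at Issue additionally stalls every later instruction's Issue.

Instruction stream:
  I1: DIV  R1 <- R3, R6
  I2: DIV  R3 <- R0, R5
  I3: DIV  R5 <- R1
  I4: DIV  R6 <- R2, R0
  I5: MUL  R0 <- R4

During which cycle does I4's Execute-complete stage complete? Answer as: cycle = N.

cycle = 43

cycle 1: issue I1 (DIV)
cycle 2: I1 read-ops
cycle 10: I1 finished on DIV
cycle 11: I1→R1
cycle 12: issue I2 (DIV)
cycle 13: I2 read-ops
cycle 21: I2 finished on DIV
cycle 22: I2→R3
cycle 23: issue I3 (DIV)
cycle 24: I3 read-ops
cycle 32: I3 finished on DIV
cycle 33: I3→R5
cycle 34: issue I4 (DIV)
cycle 35: I4 read-ops · issue I5 (MUL)
cycle 36: I5 read-ops
cycle 40: I5 finished on MUL
cycle 41: I5→R0
cycle 43: I4 finished on DIV
cycle 44: I4→R6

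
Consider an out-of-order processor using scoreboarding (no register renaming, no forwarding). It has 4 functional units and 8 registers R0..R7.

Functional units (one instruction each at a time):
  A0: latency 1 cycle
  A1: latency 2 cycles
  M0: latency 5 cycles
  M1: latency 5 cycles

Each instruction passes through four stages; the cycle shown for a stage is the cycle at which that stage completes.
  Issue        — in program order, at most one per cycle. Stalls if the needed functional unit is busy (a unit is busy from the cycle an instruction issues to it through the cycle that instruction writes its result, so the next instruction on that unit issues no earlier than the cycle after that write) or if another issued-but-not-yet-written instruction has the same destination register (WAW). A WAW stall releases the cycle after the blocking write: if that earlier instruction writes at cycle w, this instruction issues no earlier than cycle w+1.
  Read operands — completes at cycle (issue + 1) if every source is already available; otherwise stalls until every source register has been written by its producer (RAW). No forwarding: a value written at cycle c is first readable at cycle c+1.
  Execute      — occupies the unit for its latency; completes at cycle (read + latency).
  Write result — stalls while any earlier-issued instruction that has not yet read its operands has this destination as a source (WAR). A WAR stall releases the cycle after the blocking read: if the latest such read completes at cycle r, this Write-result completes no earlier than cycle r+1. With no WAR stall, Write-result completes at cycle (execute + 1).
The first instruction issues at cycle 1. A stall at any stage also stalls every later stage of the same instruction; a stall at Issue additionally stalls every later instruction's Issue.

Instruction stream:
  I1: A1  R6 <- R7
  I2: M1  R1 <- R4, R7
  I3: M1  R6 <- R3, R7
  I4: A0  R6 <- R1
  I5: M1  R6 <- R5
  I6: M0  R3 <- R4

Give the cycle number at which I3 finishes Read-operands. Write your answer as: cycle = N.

[1] I1 dispatched to A1
[2] I1 operands ready, I2 dispatched to M1
[3] I2 operands ready
[4] I1 complete
[5] R6←I1
[8] I2 complete
[9] R1←I2
[10] I3 dispatched to M1
[11] I3 operands ready
[16] I3 complete
[17] R6←I3
[18] I4 dispatched to A0
[19] I4 operands ready
[20] I4 complete
[21] R6←I4
[22] I5 dispatched to M1
[23] I5 operands ready, I6 dispatched to M0
[24] I6 operands ready
[28] I5 complete
[29] R6←I5, I6 complete
[30] R3←I6

cycle = 11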